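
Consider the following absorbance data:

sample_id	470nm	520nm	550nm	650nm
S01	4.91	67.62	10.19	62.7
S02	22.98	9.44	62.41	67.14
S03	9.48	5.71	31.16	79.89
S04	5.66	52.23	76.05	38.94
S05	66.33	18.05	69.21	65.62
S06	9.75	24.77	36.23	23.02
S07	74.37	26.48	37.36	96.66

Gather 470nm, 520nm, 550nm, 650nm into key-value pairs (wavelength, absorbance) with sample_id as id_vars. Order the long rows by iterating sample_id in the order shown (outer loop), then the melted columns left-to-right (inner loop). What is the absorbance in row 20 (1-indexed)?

28 rows total (7 × 4). Row 20: index ⌊(20-1)/4⌋ = 4 into sample_id → S05; (20-1) mod 4 = 3 into the melted columns → 650nm.
So row 20 is (S05, 650nm, 65.62); absorbance = 65.62.

65.62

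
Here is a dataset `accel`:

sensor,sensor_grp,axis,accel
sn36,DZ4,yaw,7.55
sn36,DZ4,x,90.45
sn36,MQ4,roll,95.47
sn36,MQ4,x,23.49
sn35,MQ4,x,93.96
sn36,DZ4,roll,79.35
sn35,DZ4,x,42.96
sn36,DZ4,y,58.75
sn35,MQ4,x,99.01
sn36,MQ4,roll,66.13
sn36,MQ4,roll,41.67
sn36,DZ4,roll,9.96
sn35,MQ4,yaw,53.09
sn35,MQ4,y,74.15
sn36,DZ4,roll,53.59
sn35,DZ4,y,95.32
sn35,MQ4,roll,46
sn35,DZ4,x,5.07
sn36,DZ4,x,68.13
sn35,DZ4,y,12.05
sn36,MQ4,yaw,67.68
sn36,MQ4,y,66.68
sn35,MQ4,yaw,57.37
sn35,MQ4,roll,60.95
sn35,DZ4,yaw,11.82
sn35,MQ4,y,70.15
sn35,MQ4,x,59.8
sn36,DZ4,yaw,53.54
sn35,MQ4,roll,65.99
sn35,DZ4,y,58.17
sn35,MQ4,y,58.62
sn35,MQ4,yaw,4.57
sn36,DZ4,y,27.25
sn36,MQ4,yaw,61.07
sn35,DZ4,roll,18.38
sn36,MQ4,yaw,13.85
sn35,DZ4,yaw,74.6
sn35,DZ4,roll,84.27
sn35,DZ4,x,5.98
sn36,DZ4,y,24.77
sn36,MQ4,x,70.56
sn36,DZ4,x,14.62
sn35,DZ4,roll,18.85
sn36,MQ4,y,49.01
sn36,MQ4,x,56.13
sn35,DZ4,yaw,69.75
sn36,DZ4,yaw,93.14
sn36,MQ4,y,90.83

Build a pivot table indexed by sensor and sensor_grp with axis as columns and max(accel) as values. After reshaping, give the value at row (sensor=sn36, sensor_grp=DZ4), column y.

Rows with sensor=sn36, sensor_grp=DZ4 and axis=y: accel values are 58.75, 27.25, 24.77.
max(58.75, 27.25, 24.77) = 58.75.

58.75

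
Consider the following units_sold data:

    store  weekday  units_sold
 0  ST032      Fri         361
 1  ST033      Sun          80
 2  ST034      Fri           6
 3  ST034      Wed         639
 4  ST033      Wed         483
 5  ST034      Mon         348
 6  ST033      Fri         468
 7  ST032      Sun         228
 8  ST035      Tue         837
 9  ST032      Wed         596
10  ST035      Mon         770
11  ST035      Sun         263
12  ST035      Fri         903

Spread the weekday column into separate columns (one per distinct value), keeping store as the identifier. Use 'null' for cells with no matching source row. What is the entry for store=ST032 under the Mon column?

null

No long-format row has store=ST032 and weekday=Mon, so the cell is null.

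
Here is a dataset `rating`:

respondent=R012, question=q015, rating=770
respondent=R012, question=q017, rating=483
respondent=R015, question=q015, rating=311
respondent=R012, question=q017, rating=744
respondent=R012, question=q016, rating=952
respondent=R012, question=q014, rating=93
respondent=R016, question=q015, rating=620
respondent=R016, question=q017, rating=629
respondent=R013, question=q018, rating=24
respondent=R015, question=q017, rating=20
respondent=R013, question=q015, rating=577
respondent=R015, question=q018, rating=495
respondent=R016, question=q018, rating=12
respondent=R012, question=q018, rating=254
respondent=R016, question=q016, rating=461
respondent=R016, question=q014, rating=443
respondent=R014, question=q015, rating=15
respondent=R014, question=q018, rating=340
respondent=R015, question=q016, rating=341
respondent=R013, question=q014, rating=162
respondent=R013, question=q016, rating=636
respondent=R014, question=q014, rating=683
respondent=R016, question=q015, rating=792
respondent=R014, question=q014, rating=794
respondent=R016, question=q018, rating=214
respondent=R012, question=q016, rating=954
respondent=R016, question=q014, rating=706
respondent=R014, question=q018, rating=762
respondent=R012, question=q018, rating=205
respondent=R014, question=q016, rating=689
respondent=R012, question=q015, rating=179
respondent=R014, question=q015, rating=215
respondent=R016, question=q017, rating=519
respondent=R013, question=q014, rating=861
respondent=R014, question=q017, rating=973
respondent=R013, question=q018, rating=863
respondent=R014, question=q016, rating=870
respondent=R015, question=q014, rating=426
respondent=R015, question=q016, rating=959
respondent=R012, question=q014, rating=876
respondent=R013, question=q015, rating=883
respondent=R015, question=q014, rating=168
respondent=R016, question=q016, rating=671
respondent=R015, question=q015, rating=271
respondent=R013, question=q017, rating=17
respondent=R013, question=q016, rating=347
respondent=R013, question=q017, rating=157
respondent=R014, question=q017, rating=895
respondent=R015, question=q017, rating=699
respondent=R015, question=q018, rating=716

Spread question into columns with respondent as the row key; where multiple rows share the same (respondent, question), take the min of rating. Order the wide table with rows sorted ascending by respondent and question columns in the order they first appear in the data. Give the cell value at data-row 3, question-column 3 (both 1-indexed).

689

With rows sorted ascending by respondent, row 3 is respondent=R014. question columns in first-appearance order: q015, q017, q016, q014, q018; column 3 is q016.
Long rows with respondent=R014, question=q016: min(689, 870) = 689.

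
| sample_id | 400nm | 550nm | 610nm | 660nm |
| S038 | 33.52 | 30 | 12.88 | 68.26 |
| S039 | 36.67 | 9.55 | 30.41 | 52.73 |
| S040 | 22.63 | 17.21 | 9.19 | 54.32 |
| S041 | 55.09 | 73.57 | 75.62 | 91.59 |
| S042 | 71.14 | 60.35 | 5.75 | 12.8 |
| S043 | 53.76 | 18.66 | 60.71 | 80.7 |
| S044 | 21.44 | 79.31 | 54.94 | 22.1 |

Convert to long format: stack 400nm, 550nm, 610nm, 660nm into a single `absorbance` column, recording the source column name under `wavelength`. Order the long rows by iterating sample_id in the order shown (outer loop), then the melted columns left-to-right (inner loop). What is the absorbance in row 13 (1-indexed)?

55.09

28 rows total (7 × 4). Row 13: index ⌊(13-1)/4⌋ = 3 into sample_id → S041; (13-1) mod 4 = 0 into the melted columns → 400nm.
So row 13 is (S041, 400nm, 55.09); absorbance = 55.09.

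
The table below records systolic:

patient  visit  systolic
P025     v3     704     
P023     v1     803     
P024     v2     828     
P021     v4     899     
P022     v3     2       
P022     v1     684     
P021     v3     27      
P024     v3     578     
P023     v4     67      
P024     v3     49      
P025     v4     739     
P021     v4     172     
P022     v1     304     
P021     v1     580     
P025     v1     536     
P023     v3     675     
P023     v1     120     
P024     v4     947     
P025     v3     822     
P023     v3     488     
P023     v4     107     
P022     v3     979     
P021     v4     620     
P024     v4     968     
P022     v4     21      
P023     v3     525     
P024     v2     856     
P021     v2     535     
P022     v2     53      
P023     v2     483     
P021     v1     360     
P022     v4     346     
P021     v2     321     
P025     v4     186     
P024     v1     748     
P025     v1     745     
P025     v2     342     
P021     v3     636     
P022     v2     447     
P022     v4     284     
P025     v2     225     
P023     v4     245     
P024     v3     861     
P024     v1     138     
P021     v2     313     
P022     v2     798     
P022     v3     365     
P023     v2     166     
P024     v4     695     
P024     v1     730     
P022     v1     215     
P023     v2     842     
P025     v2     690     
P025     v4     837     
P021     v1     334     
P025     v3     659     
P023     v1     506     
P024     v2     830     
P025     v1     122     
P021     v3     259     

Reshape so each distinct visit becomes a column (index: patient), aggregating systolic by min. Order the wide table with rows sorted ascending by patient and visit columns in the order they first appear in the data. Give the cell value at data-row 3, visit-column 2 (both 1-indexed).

120

With rows sorted ascending by patient, row 3 is patient=P023. visit columns in first-appearance order: v3, v1, v2, v4; column 2 is v1.
Long rows with patient=P023, visit=v1: min(803, 120, 506) = 120.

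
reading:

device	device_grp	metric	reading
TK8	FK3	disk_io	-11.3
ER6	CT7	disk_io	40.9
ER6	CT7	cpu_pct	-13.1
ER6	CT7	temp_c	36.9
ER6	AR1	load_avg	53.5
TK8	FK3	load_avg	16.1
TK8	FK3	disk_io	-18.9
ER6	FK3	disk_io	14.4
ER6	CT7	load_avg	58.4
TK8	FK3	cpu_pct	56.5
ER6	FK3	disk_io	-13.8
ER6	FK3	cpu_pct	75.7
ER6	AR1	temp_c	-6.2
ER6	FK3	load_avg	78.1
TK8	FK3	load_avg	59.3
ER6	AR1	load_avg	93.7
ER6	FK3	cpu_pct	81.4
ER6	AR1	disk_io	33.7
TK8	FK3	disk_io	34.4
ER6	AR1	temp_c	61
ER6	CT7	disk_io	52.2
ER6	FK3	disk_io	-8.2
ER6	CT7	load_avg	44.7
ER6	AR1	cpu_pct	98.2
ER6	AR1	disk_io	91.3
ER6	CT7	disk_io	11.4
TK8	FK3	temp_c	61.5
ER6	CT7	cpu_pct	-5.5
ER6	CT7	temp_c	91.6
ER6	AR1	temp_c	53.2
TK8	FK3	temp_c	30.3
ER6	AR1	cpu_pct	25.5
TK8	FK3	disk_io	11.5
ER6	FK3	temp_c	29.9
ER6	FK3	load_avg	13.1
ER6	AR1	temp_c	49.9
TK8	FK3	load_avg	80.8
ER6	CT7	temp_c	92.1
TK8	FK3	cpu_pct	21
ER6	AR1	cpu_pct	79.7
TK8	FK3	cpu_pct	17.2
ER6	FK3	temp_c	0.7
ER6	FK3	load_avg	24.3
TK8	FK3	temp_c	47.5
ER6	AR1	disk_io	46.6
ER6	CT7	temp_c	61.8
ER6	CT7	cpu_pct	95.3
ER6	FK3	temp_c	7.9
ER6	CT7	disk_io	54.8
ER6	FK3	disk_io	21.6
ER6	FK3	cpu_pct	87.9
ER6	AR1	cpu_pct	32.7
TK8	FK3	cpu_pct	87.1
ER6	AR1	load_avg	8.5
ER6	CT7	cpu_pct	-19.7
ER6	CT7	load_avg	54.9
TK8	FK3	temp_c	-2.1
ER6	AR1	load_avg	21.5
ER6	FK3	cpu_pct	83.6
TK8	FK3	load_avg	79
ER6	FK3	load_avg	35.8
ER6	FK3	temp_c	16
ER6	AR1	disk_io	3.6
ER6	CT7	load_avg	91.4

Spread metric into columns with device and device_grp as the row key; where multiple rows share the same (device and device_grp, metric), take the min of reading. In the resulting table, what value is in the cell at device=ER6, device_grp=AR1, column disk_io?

3.6

Rows with device=ER6, device_grp=AR1 and metric=disk_io: reading values are 33.7, 91.3, 46.6, 3.6.
min(33.7, 91.3, 46.6, 3.6) = 3.6.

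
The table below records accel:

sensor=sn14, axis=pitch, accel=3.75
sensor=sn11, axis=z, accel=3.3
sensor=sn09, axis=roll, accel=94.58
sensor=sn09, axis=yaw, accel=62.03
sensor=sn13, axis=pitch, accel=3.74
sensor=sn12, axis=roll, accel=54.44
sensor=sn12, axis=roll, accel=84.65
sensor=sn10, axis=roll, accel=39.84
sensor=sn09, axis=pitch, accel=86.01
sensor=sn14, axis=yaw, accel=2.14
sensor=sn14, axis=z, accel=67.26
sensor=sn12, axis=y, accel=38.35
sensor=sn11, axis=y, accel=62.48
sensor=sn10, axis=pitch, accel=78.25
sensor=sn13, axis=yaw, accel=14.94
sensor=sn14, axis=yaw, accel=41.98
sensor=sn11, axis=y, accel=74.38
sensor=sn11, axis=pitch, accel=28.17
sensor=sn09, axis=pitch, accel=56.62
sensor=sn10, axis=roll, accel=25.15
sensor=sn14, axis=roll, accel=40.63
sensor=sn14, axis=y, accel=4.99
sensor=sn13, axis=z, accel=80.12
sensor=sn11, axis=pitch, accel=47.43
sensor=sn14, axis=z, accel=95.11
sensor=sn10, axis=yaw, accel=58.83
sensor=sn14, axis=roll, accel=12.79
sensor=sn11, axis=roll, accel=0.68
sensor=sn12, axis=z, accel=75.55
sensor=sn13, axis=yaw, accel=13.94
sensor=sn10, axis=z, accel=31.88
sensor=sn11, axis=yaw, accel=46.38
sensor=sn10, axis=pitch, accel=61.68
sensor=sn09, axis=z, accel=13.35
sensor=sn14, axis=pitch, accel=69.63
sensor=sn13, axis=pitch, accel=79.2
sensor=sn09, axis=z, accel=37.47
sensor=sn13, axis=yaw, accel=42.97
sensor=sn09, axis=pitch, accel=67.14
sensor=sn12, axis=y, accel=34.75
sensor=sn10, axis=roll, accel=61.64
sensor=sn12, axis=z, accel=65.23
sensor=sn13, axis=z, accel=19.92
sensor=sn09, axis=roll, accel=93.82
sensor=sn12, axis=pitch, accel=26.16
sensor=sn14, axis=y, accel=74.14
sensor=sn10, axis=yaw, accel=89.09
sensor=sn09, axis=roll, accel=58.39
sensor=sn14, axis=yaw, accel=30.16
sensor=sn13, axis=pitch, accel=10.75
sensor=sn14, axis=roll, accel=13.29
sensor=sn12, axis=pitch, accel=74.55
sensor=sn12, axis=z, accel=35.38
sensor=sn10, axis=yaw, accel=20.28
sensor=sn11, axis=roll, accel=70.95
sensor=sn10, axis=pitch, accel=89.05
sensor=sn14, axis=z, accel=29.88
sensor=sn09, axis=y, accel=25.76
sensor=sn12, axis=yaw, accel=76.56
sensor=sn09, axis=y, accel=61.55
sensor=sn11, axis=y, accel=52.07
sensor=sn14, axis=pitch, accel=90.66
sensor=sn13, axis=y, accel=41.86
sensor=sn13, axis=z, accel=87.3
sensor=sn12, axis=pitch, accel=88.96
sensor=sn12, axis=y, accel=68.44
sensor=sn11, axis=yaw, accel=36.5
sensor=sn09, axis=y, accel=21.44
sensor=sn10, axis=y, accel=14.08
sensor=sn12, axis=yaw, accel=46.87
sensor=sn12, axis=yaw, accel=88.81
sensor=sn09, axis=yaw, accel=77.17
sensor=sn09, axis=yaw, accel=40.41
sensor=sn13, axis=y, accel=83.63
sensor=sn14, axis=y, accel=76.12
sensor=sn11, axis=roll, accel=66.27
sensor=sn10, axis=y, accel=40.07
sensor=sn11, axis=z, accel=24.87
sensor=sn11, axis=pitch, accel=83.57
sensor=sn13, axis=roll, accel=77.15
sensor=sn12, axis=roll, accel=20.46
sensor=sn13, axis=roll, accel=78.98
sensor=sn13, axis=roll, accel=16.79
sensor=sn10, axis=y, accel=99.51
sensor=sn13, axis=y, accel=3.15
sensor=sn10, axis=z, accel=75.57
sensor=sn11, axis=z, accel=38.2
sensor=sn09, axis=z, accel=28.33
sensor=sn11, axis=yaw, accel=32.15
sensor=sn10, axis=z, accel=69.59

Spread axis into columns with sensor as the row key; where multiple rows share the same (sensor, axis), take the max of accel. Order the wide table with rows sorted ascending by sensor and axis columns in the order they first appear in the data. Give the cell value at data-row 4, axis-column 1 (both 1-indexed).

88.96

With rows sorted ascending by sensor, row 4 is sensor=sn12. axis columns in first-appearance order: pitch, z, roll, yaw, y; column 1 is pitch.
Long rows with sensor=sn12, axis=pitch: max(26.16, 74.55, 88.96) = 88.96.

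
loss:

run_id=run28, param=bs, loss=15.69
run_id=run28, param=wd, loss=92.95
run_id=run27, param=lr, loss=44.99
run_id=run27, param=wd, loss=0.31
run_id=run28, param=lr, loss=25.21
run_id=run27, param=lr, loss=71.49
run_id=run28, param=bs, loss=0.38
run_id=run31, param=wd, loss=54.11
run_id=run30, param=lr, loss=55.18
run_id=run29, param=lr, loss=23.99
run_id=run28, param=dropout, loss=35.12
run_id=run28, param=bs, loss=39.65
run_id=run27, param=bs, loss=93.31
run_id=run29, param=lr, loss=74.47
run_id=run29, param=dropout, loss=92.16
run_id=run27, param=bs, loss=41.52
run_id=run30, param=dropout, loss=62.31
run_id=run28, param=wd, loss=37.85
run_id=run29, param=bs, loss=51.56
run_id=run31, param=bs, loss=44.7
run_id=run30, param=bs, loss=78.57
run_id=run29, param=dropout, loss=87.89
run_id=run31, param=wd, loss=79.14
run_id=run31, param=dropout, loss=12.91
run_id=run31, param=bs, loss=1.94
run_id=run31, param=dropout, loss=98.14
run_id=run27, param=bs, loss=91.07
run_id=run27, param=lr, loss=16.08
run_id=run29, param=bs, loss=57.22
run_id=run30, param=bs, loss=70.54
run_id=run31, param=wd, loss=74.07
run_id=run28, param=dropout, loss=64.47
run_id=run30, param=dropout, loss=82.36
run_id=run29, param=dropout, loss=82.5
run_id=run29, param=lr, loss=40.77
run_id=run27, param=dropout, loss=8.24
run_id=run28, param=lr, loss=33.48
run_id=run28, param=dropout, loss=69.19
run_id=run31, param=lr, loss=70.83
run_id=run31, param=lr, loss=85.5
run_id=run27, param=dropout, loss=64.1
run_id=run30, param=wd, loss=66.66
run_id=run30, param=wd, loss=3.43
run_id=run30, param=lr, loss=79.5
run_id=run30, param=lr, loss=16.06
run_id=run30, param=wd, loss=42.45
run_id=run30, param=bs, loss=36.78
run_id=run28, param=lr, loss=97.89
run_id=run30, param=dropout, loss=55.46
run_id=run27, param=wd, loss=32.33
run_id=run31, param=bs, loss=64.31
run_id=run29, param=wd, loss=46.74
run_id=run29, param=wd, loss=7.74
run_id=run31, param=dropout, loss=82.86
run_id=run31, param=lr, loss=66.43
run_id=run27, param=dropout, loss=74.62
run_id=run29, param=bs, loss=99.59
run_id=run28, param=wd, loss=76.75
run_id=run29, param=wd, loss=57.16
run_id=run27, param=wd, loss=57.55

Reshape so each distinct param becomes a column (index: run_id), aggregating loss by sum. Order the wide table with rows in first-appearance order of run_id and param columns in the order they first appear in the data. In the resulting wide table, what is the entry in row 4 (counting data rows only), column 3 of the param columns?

With rows in first-appearance order of run_id, row 4 is run_id=run30. param columns in first-appearance order: bs, wd, lr, dropout; column 3 is lr.
Long rows with run_id=run30, param=lr: 55.18 + 79.5 + 16.06 = 150.74.

150.74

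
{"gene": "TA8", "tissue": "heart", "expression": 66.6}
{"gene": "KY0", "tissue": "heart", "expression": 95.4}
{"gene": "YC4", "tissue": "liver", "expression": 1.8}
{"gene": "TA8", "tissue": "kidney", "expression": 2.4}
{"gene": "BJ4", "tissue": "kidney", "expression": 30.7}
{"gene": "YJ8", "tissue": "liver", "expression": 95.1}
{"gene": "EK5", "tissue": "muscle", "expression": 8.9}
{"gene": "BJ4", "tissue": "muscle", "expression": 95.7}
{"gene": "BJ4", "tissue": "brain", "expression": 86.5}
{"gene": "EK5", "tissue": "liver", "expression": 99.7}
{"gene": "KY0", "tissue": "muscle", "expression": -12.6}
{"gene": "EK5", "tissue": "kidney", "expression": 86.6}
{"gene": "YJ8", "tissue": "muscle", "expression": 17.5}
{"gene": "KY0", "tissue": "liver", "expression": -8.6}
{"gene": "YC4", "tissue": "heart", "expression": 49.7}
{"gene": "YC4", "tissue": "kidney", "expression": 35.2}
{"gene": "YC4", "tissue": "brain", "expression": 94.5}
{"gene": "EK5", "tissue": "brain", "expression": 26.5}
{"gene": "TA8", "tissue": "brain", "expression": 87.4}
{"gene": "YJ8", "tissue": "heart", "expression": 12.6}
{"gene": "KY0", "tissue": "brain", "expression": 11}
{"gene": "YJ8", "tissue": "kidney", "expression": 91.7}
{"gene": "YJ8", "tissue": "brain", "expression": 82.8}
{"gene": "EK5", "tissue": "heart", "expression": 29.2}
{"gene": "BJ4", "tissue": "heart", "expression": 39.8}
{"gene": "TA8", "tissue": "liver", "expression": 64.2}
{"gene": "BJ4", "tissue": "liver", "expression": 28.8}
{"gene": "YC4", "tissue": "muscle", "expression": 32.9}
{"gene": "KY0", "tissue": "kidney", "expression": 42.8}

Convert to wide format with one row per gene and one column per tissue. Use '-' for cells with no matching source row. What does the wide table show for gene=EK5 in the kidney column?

The long row with gene=EK5, tissue=kidney has expression=86.6.

86.6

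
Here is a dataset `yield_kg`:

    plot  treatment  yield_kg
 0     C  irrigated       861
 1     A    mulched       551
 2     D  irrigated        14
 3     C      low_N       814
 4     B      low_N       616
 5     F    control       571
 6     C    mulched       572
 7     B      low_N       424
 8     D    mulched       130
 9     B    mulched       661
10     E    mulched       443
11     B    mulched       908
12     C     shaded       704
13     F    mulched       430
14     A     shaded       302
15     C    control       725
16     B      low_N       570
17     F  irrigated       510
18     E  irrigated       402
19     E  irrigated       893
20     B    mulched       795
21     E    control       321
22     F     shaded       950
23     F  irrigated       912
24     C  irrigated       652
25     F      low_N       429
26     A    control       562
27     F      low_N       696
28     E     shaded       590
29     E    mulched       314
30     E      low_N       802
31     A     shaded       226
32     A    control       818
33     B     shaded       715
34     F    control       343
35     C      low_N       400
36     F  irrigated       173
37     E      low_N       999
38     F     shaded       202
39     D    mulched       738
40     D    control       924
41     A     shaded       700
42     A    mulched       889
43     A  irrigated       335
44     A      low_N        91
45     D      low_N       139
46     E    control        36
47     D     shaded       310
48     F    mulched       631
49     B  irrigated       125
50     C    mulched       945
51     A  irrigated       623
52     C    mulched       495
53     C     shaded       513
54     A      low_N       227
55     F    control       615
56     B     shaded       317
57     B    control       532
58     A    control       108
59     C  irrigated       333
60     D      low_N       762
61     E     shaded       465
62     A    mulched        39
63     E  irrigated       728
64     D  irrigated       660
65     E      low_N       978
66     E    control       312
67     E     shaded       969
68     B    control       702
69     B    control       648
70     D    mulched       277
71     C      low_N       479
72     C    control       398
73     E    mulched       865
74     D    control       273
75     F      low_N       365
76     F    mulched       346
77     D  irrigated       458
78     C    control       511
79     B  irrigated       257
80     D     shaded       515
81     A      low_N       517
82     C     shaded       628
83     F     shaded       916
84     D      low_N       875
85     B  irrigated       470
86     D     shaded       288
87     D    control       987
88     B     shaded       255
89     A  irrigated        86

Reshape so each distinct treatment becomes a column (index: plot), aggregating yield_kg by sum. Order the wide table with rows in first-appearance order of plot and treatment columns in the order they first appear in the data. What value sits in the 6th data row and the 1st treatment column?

2023

With rows in first-appearance order of plot, row 6 is plot=E. treatment columns in first-appearance order: irrigated, mulched, low_N, control, shaded; column 1 is irrigated.
Long rows with plot=E, treatment=irrigated: 402 + 893 + 728 = 2023.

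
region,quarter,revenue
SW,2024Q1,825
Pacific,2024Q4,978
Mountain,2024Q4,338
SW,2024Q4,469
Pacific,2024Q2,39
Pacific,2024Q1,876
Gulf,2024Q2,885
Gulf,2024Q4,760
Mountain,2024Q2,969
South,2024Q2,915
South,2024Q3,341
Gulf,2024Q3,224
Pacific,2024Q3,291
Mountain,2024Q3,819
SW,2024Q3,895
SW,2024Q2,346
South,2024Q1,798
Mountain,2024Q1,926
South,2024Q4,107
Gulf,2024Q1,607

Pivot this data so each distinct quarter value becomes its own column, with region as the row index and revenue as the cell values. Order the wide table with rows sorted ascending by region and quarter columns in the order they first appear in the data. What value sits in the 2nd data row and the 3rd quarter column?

With rows sorted ascending by region, row 2 is region=Mountain. quarter columns in first-appearance order: 2024Q1, 2024Q4, 2024Q2, 2024Q3; column 3 is 2024Q2.
Long rows with region=Mountain, quarter=2024Q2: revenue = 969.

969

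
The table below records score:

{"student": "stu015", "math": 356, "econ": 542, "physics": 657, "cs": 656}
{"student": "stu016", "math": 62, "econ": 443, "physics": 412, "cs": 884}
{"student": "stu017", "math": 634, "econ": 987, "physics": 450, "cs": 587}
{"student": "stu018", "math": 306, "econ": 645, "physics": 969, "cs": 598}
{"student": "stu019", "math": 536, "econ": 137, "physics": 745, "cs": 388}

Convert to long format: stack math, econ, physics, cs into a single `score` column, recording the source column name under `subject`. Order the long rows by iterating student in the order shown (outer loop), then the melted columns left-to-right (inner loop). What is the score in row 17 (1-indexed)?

20 rows total (5 × 4). Row 17: index ⌊(17-1)/4⌋ = 4 into student → stu019; (17-1) mod 4 = 0 into the melted columns → math.
So row 17 is (stu019, math, 536); score = 536.

536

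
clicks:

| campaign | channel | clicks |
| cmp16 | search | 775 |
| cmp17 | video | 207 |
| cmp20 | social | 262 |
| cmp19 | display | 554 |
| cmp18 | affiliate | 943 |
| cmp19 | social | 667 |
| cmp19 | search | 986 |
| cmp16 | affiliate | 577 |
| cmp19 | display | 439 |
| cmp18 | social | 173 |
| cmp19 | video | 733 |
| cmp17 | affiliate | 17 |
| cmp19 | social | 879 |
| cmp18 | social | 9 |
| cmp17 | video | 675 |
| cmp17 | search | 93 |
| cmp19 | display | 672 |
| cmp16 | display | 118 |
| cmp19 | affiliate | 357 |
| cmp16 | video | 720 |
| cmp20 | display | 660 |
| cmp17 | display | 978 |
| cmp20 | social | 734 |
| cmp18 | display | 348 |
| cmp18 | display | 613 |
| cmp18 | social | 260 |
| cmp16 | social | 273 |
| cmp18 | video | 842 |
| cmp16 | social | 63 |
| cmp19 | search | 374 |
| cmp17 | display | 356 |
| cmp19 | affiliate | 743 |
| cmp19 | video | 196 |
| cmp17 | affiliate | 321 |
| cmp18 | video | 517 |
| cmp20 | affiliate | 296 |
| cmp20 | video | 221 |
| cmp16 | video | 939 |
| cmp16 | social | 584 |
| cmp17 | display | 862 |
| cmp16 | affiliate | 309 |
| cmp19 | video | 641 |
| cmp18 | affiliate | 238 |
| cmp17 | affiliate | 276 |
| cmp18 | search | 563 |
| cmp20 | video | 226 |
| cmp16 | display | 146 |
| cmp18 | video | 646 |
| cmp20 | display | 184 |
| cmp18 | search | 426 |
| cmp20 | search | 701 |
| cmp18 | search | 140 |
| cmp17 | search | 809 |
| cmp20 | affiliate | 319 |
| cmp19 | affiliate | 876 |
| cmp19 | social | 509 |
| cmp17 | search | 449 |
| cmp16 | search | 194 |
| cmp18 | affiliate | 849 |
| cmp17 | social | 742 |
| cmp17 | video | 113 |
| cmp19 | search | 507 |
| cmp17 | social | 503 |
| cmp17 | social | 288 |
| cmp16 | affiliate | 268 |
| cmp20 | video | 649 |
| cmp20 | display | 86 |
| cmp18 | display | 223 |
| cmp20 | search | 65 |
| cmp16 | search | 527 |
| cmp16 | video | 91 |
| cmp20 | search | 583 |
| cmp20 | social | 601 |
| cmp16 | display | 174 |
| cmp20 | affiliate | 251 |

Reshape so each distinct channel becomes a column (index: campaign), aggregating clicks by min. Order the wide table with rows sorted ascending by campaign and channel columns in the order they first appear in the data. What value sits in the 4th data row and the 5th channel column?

357

With rows sorted ascending by campaign, row 4 is campaign=cmp19. channel columns in first-appearance order: search, video, social, display, affiliate; column 5 is affiliate.
Long rows with campaign=cmp19, channel=affiliate: min(357, 743, 876) = 357.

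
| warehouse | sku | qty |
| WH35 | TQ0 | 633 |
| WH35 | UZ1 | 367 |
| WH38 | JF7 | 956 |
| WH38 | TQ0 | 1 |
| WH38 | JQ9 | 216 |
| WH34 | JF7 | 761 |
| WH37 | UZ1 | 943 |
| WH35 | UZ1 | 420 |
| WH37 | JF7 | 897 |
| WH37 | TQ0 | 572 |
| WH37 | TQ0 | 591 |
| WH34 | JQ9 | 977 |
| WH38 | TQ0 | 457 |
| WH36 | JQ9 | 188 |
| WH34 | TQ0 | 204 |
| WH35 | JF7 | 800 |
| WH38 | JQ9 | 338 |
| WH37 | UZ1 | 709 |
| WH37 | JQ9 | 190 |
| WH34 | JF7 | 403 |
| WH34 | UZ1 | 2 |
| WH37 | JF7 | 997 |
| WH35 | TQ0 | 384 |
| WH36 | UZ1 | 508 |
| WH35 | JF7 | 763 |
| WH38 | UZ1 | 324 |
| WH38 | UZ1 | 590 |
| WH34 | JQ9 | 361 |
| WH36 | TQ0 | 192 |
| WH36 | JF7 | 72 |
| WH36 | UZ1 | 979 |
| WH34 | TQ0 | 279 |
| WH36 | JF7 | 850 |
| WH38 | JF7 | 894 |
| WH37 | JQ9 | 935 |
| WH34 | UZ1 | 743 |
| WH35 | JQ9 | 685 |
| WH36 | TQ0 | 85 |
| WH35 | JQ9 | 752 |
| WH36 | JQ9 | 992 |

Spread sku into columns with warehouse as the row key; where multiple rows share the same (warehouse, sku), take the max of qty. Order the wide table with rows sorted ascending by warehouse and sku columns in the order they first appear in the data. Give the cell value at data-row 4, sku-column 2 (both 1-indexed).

With rows sorted ascending by warehouse, row 4 is warehouse=WH37. sku columns in first-appearance order: TQ0, UZ1, JF7, JQ9; column 2 is UZ1.
Long rows with warehouse=WH37, sku=UZ1: max(943, 709) = 943.

943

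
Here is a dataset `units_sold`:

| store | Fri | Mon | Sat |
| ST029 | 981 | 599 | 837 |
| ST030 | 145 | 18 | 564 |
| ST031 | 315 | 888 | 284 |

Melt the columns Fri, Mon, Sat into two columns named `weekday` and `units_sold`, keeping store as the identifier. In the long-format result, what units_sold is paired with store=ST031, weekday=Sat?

284

Unpivoting turns each (store, wide-column) pair into one long row.
The wide cell at row ST031, column Sat holds 284, so the long row (ST031, Sat) has units_sold=284.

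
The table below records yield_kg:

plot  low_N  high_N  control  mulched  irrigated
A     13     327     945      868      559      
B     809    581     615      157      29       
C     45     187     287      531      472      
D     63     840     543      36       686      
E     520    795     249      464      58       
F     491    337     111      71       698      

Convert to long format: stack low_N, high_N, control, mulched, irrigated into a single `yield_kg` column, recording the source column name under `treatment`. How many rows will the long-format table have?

6 plot values × 5 melted columns = 30 rows.

30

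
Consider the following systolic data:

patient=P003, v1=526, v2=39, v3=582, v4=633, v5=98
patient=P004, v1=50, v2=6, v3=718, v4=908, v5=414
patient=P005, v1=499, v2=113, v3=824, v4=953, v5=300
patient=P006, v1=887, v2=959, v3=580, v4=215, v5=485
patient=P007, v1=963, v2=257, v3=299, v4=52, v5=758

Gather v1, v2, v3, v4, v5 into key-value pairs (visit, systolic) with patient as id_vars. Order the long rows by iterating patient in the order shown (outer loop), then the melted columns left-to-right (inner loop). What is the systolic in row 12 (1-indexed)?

113

25 rows total (5 × 5). Row 12: index ⌊(12-1)/5⌋ = 2 into patient → P005; (12-1) mod 5 = 1 into the melted columns → v2.
So row 12 is (P005, v2, 113); systolic = 113.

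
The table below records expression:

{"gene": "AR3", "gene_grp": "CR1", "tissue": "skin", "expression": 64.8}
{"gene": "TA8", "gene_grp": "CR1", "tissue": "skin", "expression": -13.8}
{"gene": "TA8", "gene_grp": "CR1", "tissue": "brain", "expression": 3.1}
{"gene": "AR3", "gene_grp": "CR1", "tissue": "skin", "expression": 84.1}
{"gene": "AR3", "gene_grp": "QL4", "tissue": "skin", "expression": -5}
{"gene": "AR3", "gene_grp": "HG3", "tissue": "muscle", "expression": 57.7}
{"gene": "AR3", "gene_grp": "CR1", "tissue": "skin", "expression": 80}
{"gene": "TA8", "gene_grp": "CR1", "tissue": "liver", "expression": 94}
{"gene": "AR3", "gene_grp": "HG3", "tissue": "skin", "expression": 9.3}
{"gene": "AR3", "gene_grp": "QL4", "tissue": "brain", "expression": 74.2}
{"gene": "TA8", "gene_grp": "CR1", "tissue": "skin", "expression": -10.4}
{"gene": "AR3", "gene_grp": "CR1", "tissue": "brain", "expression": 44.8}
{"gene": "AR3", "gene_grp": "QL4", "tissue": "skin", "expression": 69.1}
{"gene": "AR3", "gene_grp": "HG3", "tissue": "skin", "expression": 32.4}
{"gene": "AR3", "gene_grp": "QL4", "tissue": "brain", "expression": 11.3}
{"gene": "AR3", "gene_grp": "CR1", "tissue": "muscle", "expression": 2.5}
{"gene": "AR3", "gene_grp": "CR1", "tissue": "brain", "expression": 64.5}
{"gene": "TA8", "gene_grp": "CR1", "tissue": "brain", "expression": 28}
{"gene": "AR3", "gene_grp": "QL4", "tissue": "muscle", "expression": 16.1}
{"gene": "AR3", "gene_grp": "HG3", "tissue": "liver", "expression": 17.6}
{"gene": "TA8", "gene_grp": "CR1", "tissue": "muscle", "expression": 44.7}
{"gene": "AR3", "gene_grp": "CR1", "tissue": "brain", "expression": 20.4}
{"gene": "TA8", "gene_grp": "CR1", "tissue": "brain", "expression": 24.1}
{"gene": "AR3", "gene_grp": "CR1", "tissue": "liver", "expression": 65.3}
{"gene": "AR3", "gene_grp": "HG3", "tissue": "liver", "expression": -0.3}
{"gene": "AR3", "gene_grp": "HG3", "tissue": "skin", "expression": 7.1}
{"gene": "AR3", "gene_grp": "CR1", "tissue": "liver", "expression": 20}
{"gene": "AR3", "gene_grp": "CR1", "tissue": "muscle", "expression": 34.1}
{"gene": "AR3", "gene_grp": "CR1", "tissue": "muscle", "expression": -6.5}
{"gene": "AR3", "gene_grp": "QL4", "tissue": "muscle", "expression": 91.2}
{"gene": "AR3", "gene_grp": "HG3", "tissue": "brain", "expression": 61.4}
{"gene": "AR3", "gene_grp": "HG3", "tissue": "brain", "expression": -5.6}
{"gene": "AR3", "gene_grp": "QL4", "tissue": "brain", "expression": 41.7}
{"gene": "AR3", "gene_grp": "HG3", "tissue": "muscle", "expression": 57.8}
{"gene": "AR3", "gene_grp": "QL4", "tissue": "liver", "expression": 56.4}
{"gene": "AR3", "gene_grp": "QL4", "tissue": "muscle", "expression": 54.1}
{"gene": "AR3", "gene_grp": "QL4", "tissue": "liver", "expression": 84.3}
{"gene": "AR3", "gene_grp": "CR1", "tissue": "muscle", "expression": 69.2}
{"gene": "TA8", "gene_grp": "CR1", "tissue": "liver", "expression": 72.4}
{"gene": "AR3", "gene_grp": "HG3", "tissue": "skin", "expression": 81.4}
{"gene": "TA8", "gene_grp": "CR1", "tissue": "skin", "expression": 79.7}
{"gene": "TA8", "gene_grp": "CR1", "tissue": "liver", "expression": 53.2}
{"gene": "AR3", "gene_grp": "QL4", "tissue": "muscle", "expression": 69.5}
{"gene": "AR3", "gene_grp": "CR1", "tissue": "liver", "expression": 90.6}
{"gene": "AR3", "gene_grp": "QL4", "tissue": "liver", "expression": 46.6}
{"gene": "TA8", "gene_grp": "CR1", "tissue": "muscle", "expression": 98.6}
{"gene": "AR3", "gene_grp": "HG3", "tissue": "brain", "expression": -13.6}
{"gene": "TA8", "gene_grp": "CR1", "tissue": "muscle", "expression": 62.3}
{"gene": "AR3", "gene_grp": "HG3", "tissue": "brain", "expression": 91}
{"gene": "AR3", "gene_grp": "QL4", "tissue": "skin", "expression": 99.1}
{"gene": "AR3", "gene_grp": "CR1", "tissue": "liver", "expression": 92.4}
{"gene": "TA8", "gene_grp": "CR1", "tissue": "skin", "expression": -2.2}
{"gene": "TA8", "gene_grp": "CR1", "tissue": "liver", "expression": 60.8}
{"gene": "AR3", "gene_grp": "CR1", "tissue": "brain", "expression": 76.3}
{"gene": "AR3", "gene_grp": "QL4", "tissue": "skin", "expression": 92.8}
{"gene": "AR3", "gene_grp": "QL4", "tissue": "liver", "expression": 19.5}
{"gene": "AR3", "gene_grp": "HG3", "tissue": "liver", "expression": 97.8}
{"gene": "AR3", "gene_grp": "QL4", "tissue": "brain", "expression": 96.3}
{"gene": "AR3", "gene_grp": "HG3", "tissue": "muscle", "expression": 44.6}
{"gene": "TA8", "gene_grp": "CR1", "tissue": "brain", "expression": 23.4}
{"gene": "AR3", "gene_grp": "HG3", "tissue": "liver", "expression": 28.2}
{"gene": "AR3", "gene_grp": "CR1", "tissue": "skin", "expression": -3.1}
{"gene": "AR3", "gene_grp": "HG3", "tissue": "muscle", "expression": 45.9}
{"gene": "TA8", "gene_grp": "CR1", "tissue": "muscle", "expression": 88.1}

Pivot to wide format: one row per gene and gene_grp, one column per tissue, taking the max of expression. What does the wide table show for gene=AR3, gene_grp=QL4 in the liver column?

84.3

Rows with gene=AR3, gene_grp=QL4 and tissue=liver: expression values are 56.4, 84.3, 46.6, 19.5.
max(56.4, 84.3, 46.6, 19.5) = 84.3.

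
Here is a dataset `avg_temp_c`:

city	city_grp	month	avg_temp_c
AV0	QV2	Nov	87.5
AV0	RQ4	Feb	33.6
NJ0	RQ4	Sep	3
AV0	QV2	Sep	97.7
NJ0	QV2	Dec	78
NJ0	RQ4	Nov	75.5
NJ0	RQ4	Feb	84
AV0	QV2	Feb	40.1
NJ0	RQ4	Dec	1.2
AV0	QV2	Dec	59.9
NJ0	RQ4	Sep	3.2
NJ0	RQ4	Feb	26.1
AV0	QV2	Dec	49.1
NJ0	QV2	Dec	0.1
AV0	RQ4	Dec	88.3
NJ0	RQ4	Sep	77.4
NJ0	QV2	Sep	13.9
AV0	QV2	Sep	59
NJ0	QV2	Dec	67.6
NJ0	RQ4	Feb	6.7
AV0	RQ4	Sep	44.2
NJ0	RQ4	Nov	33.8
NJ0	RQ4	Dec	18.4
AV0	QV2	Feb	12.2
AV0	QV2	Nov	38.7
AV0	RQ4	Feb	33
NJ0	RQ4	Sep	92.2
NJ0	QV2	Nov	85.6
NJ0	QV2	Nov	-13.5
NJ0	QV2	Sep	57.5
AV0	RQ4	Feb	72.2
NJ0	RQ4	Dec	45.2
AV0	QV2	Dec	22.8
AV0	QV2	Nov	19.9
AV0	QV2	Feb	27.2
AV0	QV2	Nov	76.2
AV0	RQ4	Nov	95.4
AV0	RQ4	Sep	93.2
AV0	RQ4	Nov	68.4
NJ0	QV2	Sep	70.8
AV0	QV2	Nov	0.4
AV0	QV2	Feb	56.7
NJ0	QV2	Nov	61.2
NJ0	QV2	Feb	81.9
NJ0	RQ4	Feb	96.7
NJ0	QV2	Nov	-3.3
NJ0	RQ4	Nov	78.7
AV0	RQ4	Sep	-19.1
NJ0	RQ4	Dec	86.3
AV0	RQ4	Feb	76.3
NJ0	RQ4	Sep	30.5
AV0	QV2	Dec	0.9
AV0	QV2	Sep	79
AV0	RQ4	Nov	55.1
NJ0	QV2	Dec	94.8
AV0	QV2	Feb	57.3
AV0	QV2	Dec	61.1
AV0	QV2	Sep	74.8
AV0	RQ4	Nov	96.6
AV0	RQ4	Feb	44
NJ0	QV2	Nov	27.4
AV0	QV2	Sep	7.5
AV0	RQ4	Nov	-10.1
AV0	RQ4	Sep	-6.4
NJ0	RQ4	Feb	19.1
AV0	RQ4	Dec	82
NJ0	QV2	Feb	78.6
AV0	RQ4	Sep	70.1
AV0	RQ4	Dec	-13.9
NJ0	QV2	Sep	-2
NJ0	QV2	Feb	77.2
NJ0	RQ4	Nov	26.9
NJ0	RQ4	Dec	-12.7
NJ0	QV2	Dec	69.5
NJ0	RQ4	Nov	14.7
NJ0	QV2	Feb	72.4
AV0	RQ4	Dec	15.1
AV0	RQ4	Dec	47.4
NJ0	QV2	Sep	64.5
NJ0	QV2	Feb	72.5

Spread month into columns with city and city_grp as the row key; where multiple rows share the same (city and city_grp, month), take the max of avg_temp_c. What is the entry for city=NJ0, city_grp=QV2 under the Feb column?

Rows with city=NJ0, city_grp=QV2 and month=Feb: avg_temp_c values are 81.9, 78.6, 77.2, 72.4, 72.5.
max(81.9, 78.6, 77.2, 72.4, 72.5) = 81.9.

81.9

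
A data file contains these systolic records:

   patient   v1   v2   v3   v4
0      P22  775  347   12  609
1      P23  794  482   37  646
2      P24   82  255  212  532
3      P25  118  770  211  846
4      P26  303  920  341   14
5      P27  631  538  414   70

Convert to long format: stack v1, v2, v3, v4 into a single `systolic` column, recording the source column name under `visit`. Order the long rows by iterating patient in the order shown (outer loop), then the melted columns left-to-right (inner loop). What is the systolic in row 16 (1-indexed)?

24 rows total (6 × 4). Row 16: index ⌊(16-1)/4⌋ = 3 into patient → P25; (16-1) mod 4 = 3 into the melted columns → v4.
So row 16 is (P25, v4, 846); systolic = 846.

846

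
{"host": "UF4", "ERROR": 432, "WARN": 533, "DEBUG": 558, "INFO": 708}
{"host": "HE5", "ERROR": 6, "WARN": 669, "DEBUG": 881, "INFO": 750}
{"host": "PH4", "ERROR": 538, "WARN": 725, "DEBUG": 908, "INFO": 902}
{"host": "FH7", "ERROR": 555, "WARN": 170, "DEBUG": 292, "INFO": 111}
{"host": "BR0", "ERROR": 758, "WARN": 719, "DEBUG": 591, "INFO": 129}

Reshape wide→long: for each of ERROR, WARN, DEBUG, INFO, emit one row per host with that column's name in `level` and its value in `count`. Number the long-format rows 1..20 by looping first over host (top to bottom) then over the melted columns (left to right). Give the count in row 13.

555

20 rows total (5 × 4). Row 13: index ⌊(13-1)/4⌋ = 3 into host → FH7; (13-1) mod 4 = 0 into the melted columns → ERROR.
So row 13 is (FH7, ERROR, 555); count = 555.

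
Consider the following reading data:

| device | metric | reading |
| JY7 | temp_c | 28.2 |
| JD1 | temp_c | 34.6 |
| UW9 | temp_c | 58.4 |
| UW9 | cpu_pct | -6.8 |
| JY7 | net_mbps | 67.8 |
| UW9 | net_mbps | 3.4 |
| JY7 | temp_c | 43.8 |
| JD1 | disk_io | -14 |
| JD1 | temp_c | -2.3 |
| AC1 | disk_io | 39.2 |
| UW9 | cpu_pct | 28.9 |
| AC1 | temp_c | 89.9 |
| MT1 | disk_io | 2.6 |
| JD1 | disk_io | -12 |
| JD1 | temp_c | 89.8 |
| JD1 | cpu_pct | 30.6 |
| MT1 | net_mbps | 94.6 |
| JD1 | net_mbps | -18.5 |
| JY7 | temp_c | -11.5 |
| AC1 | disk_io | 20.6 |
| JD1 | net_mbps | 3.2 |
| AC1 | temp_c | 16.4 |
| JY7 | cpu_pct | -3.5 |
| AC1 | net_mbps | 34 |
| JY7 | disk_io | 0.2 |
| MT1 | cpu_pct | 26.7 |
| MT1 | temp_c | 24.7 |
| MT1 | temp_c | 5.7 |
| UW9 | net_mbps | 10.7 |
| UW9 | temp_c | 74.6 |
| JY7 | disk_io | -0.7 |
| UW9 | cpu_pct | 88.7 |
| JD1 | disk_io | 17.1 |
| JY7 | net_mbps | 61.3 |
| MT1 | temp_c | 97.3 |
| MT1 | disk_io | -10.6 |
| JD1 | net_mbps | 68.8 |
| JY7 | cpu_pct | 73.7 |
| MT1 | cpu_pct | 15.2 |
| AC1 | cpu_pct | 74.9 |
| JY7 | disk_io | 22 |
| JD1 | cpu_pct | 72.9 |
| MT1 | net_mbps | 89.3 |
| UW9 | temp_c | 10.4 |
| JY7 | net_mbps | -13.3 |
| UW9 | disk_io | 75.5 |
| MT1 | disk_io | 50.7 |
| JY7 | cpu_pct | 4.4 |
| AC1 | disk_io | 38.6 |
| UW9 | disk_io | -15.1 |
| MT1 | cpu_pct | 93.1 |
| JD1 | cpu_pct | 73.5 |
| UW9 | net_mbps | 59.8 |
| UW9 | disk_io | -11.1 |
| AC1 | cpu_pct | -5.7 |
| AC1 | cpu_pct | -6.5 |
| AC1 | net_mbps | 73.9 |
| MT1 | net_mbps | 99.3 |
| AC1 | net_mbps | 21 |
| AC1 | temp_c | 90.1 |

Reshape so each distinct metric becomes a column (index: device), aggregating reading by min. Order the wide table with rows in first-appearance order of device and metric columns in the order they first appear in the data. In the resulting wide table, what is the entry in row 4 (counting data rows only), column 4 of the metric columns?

20.6

With rows in first-appearance order of device, row 4 is device=AC1. metric columns in first-appearance order: temp_c, cpu_pct, net_mbps, disk_io; column 4 is disk_io.
Long rows with device=AC1, metric=disk_io: min(39.2, 20.6, 38.6) = 20.6.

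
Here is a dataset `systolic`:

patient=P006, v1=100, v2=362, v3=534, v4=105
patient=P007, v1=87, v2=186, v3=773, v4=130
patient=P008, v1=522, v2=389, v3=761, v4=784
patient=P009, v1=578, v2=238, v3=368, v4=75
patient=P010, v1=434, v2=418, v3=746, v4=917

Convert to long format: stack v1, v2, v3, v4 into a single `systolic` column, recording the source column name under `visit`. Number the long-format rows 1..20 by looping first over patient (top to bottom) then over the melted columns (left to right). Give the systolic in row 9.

522

20 rows total (5 × 4). Row 9: index ⌊(9-1)/4⌋ = 2 into patient → P008; (9-1) mod 4 = 0 into the melted columns → v1.
So row 9 is (P008, v1, 522); systolic = 522.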